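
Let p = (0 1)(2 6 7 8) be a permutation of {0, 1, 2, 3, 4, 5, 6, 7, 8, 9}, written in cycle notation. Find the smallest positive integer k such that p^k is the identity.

4

The cycle type of p is (4, 2, 1, 1, 1, 1).
The order is lcm(4, 2) = 4.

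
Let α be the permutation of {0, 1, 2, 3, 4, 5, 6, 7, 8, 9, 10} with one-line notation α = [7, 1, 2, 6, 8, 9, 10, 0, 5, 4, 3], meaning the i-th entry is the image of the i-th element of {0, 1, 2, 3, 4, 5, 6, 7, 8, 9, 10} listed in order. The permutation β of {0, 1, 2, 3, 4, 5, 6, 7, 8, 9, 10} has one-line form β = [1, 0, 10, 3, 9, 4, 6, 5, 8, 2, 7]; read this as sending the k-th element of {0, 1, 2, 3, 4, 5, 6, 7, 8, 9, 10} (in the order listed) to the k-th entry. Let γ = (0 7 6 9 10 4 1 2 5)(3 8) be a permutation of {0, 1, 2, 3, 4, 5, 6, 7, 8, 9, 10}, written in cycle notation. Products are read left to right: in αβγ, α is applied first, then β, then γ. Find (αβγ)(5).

5

(αβγ)(5) = γ(β(α(5))). α(5) = 9, then β(9) = 2, then γ(2) = 5, so the result is 5.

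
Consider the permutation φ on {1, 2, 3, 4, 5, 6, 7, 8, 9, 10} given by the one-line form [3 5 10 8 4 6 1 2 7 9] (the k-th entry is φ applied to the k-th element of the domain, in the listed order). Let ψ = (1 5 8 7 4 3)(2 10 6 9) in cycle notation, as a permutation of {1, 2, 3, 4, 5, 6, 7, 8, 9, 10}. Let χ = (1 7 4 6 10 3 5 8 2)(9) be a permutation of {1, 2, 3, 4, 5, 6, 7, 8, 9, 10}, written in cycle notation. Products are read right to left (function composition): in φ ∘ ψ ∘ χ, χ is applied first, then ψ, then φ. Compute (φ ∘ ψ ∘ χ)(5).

1

(φ ∘ ψ ∘ χ)(5) = φ(ψ(χ(5))). χ(5) = 8, then ψ(8) = 7, then φ(7) = 1, so the result is 1.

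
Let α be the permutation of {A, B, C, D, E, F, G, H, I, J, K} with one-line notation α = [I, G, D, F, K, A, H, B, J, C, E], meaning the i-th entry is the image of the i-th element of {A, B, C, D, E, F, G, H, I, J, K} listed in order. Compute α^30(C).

Tracing C → D → … returns to C after 6 steps, so C lies in a 6-cycle (A I J C D F).
Since the cycle has length 6, α^30 acts on it the same as α^0 (30 mod 6 = 0).
So α^30(C) = C.

C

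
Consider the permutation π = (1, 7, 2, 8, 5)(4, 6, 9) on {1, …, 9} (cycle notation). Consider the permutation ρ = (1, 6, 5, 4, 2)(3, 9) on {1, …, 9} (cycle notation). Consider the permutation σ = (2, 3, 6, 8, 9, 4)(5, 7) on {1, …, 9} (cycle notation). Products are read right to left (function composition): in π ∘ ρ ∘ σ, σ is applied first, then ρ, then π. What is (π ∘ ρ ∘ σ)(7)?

6

(π ∘ ρ ∘ σ)(7) = π(ρ(σ(7))). σ(7) = 5, then ρ(5) = 4, then π(4) = 6, so the result is 6.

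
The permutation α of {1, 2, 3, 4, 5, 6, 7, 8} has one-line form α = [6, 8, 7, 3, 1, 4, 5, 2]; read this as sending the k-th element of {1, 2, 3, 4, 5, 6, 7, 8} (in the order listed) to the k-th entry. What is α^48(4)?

4

Tracing 4 → 3 → … returns to 4 after 6 steps, so 4 lies in a 6-cycle (1 6 4 3 7 5).
Since the cycle has length 6, α^48 acts on it the same as α^0 (48 mod 6 = 0).
So α^48(4) = 4.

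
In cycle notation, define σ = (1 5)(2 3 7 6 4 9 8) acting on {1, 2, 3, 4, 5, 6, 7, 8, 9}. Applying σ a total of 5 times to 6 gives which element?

3

6 lies in the 7-cycle (2 3 7 6 4 9 8).
Stepping 5 places around the cycle: 6 → 4 → 9 → 8 → 2 → 3.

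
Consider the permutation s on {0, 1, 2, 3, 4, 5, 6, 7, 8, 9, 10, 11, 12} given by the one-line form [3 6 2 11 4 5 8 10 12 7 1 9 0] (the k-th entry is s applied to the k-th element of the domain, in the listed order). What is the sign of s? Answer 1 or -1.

In disjoint-cycle form the cycle lengths are 10, 1, 1, 1.
A cycle is odd iff its length is even; s has 1 even-length cycle, so sgn(s) = (−1)^1 and s is odd.

-1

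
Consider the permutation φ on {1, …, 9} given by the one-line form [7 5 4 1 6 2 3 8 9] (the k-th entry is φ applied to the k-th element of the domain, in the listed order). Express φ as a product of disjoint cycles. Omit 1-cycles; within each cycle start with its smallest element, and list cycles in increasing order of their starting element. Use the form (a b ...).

(1 7 3 4)(2 5 6)

Start at 1 and follow images: 1 → 7 → 3 → 4 → 1, giving the cycle (1 7 3 4).
Continuing from each remaining unvisited element yields (1 7 3 4)(2 5 6).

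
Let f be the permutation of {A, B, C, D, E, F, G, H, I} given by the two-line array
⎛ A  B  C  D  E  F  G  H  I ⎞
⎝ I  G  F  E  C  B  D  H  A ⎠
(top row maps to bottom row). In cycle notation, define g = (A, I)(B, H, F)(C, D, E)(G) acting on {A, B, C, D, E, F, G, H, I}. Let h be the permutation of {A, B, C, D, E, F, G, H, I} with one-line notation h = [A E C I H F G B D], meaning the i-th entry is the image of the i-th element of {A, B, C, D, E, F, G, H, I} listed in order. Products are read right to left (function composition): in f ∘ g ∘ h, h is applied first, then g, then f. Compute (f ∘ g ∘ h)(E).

B

Chase E: h(E) = H; g(H) = F; f(F) = B. Hence (f ∘ g ∘ h)(E) = B.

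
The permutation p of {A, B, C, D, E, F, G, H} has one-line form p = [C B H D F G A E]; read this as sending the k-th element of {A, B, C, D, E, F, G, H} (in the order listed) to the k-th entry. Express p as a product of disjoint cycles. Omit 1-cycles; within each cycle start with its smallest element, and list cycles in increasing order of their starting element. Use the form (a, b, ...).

From A: A → C → H → E → F → G → A, closing the cycle (A, C, H, E, F, G).
Repeating from the next unused element and collecting all non-trivial cycles gives (A, C, H, E, F, G).

(A, C, H, E, F, G)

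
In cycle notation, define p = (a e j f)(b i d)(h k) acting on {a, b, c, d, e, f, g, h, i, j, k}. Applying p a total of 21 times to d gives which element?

d

d lies in the 3-cycle (b i d).
Since the cycle has length 3, p^21 acts on it the same as p^0 (21 mod 3 = 0).
So p^21(d) = d.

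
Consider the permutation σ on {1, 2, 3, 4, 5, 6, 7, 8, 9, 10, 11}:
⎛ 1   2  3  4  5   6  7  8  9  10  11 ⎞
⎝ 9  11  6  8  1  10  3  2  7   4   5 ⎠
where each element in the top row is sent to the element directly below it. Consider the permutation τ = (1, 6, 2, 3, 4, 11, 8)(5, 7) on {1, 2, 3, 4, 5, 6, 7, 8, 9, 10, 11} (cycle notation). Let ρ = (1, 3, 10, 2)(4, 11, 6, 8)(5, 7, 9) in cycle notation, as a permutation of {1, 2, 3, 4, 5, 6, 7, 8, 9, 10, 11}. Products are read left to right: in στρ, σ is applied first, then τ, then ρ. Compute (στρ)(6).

Chase 6: σ(6) = 10; τ(10) = 10; ρ(10) = 2. Hence (στρ)(6) = 2.

2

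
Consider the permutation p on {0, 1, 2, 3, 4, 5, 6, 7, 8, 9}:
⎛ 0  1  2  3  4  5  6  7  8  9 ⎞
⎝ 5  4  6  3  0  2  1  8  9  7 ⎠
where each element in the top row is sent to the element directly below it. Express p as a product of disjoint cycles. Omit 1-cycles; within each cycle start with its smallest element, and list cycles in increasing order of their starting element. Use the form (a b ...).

(0 5 2 6 1 4)(7 8 9)

Iterating p from 0 gives 0 → 5 → 2 → 6 → 1 → 4 → 0; that is the 6-cycle (0 5 2 6 1 4).
Continuing from each remaining unvisited element yields (0 5 2 6 1 4)(7 8 9).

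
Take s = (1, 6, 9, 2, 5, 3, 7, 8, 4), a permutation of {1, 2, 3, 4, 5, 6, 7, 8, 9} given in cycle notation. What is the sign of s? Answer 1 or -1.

1

The cycle lengths are 9.
A cycle of length ℓ contributes ℓ−1 transpositions, so s is a product of 8 transpositions — even.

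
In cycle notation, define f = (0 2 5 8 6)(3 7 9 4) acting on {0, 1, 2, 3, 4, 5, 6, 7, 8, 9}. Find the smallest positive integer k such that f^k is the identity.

The disjoint cycles have lengths 5, 4, 1.
The order of f is the least common multiple of its cycle lengths: lcm(5, 4) = 20.

20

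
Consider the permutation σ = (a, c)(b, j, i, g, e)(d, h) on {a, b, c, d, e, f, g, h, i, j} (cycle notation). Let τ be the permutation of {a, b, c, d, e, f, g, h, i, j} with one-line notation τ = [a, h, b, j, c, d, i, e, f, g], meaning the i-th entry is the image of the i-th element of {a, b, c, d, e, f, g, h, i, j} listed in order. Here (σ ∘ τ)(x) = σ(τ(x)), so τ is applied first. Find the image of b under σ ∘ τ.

d

(σ ∘ τ)(b) = σ(τ(b)). τ(b) = h, then σ(h) = d. So (σ ∘ τ)(b) = d.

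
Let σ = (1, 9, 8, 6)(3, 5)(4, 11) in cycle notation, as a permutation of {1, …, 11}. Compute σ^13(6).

1

6 lies in the 4-cycle (1, 9, 8, 6).
On a 4-cycle, σ^4 is the identity, so σ^13 = σ^1 there (13 ≡ 1 mod 4).
Stepping 1 place around the cycle: 6 → 1.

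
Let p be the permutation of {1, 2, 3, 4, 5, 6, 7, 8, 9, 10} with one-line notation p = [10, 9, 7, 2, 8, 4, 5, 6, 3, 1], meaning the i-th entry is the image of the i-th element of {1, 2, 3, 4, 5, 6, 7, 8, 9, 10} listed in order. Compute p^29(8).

Tracing 8 → 6 → … returns to 8 after 8 steps, so 8 lies in an 8-cycle (2, 9, 3, 7, 5, 8, 6, 4).
On an 8-cycle, p^8 is the identity, so p^29 = p^5 there (29 ≡ 5 mod 8).
Stepping 5 places around the cycle: 8 → 6 → 4 → 2 → 9 → 3.

3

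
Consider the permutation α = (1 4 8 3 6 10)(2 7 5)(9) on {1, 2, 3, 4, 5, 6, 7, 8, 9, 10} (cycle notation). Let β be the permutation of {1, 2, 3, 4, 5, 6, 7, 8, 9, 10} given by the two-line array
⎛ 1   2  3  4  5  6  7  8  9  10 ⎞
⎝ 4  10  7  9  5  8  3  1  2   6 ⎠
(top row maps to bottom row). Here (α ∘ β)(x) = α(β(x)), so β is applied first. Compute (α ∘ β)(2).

(α ∘ β)(2) = α(β(2)). β(2) = 10, then α(10) = 1. So (α ∘ β)(2) = 1.

1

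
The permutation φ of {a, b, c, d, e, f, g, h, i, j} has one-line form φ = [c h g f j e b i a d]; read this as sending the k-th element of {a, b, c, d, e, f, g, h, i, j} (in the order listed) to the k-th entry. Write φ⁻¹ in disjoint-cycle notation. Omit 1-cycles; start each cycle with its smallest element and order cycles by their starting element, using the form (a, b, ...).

The cycle decomposition of φ is (a, c, g, b, h, i)(d, f, e, j).
Reversing each cycle (and rotating so the smallest element leads) gives φ⁻¹ = (a, i, h, b, g, c)(d, j, e, f).

(a, i, h, b, g, c)(d, j, e, f)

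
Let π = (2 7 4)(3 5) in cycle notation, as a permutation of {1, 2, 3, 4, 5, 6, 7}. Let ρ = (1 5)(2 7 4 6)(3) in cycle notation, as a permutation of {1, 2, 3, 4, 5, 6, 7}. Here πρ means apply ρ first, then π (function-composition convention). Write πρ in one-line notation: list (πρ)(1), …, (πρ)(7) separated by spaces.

3 4 5 6 1 7 2

Chase each element through ρ then π: 1 → 5 → 3; 2 → 7 → 4; 3 → 3 → 5; 4 → 6 → 6; 5 → 1 → 1; 6 → 2 → 7; 7 → 4 → 2.
So πρ in one-line form is 3 4 5 6 1 7 2.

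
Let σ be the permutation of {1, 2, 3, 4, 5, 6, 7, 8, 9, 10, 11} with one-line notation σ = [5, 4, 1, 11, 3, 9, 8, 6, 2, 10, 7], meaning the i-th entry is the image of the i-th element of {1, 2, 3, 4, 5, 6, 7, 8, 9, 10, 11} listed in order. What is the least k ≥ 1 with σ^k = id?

21

Decomposing into disjoint cycles gives cycle lengths 7, 3, 1.
The order is lcm(7, 3) = 21.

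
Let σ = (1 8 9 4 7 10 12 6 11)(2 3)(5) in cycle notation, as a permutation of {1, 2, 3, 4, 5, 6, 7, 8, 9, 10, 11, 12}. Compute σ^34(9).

1

9 lies in the 9-cycle (1 8 9 4 7 10 12 6 11).
On a 9-cycle, σ^9 is the identity, so σ^34 = σ^7 there (34 ≡ 7 mod 9).
Stepping 7 places around the cycle: 9 → 4 → 7 → 10 → 12 → 6 → 11 → 1.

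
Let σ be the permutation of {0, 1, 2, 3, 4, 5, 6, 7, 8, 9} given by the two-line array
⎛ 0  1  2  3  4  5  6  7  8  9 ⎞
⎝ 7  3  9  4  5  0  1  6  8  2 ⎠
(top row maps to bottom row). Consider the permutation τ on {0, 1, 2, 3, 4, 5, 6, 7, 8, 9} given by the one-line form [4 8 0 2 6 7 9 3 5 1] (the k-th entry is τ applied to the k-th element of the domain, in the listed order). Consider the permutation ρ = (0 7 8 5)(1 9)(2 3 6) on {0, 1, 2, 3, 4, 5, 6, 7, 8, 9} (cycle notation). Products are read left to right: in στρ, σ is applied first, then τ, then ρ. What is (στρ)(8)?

0

Chase 8: σ(8) = 8; τ(8) = 5; ρ(5) = 0. Hence (στρ)(8) = 0.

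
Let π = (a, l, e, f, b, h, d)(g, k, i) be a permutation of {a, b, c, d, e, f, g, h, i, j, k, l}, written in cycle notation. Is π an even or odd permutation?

even

The cycle lengths are 7, 3, 1, 1.
A cycle is odd iff its length is even; π has 0 even-length cycles, so sgn(π) = (−1)^0 and π is even.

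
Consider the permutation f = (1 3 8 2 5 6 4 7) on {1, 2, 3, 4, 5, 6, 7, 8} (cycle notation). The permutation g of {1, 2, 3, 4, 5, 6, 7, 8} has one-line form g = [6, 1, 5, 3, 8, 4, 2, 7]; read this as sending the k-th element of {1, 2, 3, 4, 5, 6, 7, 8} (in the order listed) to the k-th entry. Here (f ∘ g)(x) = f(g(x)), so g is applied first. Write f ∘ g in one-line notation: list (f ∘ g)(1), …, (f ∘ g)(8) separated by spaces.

4 3 6 8 2 7 5 1

(f ∘ g)(x) = f(g(x)). Computing each image: f(g(1)) = f(6) = 4, f(g(2)) = f(1) = 3, f(g(3)) = f(5) = 6, f(g(4)) = f(3) = 8, f(g(5)) = f(8) = 2, f(g(6)) = f(4) = 7, f(g(7)) = f(2) = 5, f(g(8)) = f(7) = 1.
Hence f ∘ g = [4 3 6 8 2 7 5 1].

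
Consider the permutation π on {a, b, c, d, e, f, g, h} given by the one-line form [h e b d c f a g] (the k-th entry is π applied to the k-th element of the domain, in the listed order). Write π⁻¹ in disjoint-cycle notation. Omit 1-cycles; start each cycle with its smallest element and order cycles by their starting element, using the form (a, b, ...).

(a, g, h)(b, c, e)

First write π in disjoint cycles: (a, h, g)(b, e, c).
The inverse reverses every cycle; in canonical form, π⁻¹ = (a, g, h)(b, c, e).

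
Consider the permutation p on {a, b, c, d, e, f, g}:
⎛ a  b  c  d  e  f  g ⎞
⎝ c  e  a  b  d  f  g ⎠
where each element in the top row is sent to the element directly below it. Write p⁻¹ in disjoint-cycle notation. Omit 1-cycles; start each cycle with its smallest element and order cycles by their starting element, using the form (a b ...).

The cycle decomposition of p is (a c)(b e d).
Reversing each cycle (and rotating so the smallest element leads) gives p⁻¹ = (a c)(b d e).

(a c)(b d e)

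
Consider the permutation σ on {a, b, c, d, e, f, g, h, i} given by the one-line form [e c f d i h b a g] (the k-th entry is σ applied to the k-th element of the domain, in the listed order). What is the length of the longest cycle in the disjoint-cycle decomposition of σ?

Decomposing into disjoint cycles gives (a e i g b c f h); the longest has length 8.

8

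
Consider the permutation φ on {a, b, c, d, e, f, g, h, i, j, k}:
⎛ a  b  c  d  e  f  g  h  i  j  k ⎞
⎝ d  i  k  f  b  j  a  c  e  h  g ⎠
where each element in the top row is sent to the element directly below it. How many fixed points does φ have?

No element satisfies φ(x) = x, so there are 0 fixed points.

0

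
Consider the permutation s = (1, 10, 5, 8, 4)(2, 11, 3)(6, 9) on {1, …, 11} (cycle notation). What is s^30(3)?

3

3 lies in the 3-cycle (2, 11, 3).
Since the cycle has length 3, s^30 acts on it the same as s^0 (30 mod 3 = 0).
So s^30(3) = 3.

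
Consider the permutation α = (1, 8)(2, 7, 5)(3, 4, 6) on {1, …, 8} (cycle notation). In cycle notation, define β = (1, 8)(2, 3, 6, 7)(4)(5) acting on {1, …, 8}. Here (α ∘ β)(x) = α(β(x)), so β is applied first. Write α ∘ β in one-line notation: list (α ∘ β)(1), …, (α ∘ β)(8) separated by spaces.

1 4 3 6 2 5 7 8

(α ∘ β)(x) = α(β(x)). Computing each image: α(β(1)) = α(8) = 1, α(β(2)) = α(3) = 4, α(β(3)) = α(6) = 3, α(β(4)) = α(4) = 6, α(β(5)) = α(5) = 2, α(β(6)) = α(7) = 5, α(β(7)) = α(2) = 7, α(β(8)) = α(1) = 8.
Hence α ∘ β = [1 4 3 6 2 5 7 8].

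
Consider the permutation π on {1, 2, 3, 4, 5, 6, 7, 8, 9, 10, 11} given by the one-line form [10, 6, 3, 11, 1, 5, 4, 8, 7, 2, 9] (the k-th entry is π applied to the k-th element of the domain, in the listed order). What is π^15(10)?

10

Tracing 10 → 2 → … returns to 10 after 5 steps, so 10 lies in a 5-cycle (1 10 2 6 5).
Powers repeat with period 5 on this cycle, and 15 mod 5 = 0, so π^15(10) = π^0(10).
So π^15(10) = 10.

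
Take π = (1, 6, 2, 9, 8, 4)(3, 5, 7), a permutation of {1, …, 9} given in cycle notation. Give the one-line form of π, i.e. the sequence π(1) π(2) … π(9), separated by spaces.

Image by image: 1↦6, 2↦9, 3↦5, 4↦1, 5↦7, 6↦2, 7↦3, 8↦4, 9↦8.
Listing these in domain order gives 6 9 5 1 7 2 3 4 8.

6 9 5 1 7 2 3 4 8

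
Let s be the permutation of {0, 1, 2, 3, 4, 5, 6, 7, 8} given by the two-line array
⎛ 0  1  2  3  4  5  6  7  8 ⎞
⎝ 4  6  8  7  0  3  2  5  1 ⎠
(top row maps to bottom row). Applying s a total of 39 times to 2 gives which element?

Tracing 2 → 8 → … returns to 2 after 4 steps, so 2 lies in a 4-cycle (1, 6, 2, 8).
On a 4-cycle, s^4 is the identity, so s^39 = s^3 there (39 ≡ 3 mod 4).
Advancing 3 steps from 2: 2 → 8 → 1 → 6.

6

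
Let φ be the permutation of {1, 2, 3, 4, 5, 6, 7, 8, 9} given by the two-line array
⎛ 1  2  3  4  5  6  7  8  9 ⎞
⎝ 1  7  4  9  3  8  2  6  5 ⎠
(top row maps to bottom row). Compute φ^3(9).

Tracing 9 → 5 → … returns to 9 after 4 steps, so 9 lies in a 4-cycle (3 4 9 5).
Stepping 3 places around the cycle: 9 → 5 → 3 → 4.

4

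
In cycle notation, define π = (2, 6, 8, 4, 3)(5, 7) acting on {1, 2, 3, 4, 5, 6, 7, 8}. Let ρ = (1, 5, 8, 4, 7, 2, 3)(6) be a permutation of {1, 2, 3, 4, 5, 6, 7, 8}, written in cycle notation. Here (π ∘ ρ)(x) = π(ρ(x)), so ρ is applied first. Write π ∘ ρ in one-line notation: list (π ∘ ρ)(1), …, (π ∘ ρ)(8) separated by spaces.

(π ∘ ρ)(x) = π(ρ(x)). Computing each image: π(ρ(1)) = π(5) = 7, π(ρ(2)) = π(3) = 2, π(ρ(3)) = π(1) = 1, π(ρ(4)) = π(7) = 5, π(ρ(5)) = π(8) = 4, π(ρ(6)) = π(6) = 8, π(ρ(7)) = π(2) = 6, π(ρ(8)) = π(4) = 3.
Hence π ∘ ρ = [7 2 1 5 4 8 6 3].

7 2 1 5 4 8 6 3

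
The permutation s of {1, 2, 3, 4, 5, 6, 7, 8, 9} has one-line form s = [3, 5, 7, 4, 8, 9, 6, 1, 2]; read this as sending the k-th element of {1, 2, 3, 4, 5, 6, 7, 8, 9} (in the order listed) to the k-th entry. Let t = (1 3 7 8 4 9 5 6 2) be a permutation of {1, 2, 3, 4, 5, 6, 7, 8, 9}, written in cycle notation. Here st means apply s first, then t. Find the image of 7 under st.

2

s(7) = 6, then t(6) = 2; composing gives (st)(7) = 2.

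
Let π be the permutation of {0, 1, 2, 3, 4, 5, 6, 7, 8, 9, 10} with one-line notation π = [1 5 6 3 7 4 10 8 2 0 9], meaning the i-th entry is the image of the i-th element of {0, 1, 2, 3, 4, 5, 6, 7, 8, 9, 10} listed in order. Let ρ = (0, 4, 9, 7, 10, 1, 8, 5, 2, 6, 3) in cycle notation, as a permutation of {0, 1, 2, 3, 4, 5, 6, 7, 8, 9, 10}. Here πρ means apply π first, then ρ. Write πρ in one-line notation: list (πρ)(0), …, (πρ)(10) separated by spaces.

For each element, apply π then ρ: 0 → 1 → 8; 1 → 5 → 2; 2 → 6 → 3; 3 → 3 → 0; 4 → 7 → 10; 5 → 4 → 9; 6 → 10 → 1; 7 → 8 → 5; 8 → 2 → 6; 9 → 0 → 4; 10 → 9 → 7.
Collecting the images, πρ = [8 2 3 0 10 9 1 5 6 4 7].

8 2 3 0 10 9 1 5 6 4 7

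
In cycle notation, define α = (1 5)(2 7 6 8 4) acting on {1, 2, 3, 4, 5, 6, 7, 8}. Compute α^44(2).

4

2 lies in the 5-cycle (2 7 6 8 4).
On a 5-cycle, α^5 is the identity, so α^44 = α^4 there (44 ≡ 4 mod 5).
Stepping 4 places around the cycle: 2 → 7 → 6 → 8 → 4.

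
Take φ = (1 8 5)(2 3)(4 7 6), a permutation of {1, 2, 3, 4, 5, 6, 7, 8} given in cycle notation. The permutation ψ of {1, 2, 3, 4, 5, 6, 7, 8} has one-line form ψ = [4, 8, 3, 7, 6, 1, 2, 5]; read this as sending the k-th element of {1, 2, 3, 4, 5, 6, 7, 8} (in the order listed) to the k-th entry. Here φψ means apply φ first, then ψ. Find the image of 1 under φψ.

(φψ)(1) = ψ(φ(1)). φ(1) = 8, then ψ(8) = 5. So (φψ)(1) = 5.

5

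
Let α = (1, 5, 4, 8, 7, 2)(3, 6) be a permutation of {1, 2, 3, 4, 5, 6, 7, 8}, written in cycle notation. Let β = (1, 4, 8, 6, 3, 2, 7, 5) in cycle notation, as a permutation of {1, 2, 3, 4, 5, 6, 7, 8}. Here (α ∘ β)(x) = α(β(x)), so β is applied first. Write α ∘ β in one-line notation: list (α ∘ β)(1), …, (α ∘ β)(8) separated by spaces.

8 2 1 7 5 6 4 3

Chase each element through β then α: 1 → 4 → 8; 2 → 7 → 2; 3 → 2 → 1; 4 → 8 → 7; 5 → 1 → 5; 6 → 3 → 6; 7 → 5 → 4; 8 → 6 → 3.
Collecting the images, α ∘ β = [8 2 1 7 5 6 4 3].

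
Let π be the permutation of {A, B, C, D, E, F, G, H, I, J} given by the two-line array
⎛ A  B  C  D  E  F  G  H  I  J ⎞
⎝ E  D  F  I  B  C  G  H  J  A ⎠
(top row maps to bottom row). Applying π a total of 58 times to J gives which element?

D

Tracing J → A → … returns to J after 6 steps, so J lies in a 6-cycle (A E B D I J).
Powers repeat with period 6 on this cycle, and 58 mod 6 = 4, so π^58(J) = π^4(J).
Advancing 4 steps from J: J → A → E → B → D.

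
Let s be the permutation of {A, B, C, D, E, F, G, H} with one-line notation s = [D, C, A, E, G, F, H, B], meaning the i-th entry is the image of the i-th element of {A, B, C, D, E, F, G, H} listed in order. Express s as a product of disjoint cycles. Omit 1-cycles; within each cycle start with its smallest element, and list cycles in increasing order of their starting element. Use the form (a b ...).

From A: A → D → E → G → H → B → C → A, closing the cycle (A D E G H B C).
Continuing from each remaining unvisited element yields (A D E G H B C).

(A D E G H B C)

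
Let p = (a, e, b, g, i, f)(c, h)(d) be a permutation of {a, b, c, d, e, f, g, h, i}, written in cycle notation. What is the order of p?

6

The cycle type of p is (6, 2, 1).
The order is lcm(6, 2) = 6.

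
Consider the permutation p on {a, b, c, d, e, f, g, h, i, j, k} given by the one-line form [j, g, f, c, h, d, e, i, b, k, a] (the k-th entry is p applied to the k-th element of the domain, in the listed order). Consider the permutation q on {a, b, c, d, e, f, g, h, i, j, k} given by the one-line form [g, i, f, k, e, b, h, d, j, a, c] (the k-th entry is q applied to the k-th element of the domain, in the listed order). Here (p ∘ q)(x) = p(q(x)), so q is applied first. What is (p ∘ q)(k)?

First apply q: q(k) = c, then p(c) = f. Thus (p ∘ q)(k) = f.

f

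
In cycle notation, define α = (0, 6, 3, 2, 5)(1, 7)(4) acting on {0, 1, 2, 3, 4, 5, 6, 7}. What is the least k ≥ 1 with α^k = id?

10

The disjoint cycles have lengths 5, 2, 1.
Since disjoint cycles commute, ord(α) = lcm(5, 2) = 10.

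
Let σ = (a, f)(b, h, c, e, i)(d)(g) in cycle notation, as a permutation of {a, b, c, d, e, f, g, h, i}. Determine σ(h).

c

h appears in (b, h, c, e, i); the next entry (wrapping around) is c.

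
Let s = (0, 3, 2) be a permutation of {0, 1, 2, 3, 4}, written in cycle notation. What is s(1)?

1 does not appear in any cycle of s, so it is a fixed point: s(1) = 1.

1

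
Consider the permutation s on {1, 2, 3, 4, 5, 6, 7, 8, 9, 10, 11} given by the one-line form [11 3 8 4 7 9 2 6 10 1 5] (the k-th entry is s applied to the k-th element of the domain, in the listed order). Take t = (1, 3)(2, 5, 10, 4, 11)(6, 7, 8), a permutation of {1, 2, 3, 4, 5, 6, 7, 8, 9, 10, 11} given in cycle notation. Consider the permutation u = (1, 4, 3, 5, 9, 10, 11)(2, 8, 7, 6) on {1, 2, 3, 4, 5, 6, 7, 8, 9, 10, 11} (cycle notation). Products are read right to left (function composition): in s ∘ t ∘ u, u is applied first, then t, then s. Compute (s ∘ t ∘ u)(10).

3

Chase 10: u(10) = 11; t(11) = 2; s(2) = 3. Hence (s ∘ t ∘ u)(10) = 3.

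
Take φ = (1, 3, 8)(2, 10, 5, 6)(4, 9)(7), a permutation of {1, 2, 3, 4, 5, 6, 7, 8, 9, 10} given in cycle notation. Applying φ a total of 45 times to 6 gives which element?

6 lies in the 4-cycle (2, 10, 5, 6).
Powers repeat with period 4 on this cycle, and 45 mod 4 = 1, so φ^45(6) = φ^1(6).
Advancing 1 step from 6: 6 → 2.

2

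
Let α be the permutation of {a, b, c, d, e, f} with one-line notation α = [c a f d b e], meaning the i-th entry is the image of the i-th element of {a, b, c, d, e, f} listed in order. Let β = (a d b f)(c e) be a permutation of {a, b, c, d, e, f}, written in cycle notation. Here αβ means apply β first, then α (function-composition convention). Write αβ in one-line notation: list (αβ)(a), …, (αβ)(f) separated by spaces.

(αβ)(x) = α(β(x)). Computing each image: α(β(a)) = α(d) = d, α(β(b)) = α(f) = e, α(β(c)) = α(e) = b, α(β(d)) = α(b) = a, α(β(e)) = α(c) = f, α(β(f)) = α(a) = c.
Hence αβ = [d e b a f c].

d e b a f c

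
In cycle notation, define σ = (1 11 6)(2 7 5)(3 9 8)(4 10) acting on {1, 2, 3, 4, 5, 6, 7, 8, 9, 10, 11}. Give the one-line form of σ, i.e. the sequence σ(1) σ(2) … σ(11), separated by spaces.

11 7 9 10 2 1 5 3 8 4 6

Image by image: 1↦11, 2↦7, 3↦9, 4↦10, 5↦2, 6↦1, 7↦5, 8↦3, 9↦8, 10↦4, 11↦6.
So the one-line form is 11 7 9 10 2 1 5 3 8 4 6.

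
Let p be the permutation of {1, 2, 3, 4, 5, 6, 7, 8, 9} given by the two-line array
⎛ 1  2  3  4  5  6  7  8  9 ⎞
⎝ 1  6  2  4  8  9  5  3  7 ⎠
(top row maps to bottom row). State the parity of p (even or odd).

even

In disjoint-cycle form the cycle lengths are 7, 1, 1.
A cycle is odd iff its length is even; p has 0 even-length cycles, so sgn(p) = (−1)^0 and p is even.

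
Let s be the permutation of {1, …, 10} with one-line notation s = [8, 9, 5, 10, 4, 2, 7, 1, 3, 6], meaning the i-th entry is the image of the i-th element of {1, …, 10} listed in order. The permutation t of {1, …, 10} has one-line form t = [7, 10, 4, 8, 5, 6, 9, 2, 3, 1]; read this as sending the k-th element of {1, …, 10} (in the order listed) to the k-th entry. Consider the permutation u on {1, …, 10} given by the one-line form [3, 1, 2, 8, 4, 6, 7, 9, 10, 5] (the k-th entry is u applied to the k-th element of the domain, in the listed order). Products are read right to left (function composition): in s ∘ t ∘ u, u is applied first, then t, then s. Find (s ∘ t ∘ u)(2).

Apply the permutations in order: u(2) = 1, then t(1) = 7, then s(7) = 7. So (s ∘ t ∘ u)(2) = 7.

7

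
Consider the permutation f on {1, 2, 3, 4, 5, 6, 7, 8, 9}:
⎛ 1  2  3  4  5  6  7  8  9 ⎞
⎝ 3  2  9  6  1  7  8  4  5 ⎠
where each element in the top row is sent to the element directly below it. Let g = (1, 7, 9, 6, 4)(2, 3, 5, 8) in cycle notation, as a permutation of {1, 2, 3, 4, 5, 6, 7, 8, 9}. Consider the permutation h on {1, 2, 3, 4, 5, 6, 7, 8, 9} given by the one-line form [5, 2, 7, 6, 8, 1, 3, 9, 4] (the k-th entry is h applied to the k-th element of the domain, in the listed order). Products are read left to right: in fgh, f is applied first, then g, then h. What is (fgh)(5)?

3

Chase 5: f(5) = 1; g(1) = 7; h(7) = 3. Hence (fgh)(5) = 3.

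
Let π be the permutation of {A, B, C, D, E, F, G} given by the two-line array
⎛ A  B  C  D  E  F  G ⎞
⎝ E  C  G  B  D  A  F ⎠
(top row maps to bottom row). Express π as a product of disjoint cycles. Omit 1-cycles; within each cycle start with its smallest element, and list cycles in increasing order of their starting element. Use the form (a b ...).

(A E D B C G F)

From A: A → E → D → B → C → G → F → A, closing the cycle (A E D B C G F).
Continuing from each remaining unvisited element yields (A E D B C G F).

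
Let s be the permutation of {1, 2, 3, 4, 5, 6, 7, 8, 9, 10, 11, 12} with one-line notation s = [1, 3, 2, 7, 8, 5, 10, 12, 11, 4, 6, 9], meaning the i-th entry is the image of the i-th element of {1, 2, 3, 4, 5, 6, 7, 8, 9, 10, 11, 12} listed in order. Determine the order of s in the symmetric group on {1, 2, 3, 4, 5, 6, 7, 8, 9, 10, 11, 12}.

Decomposing into disjoint cycles gives cycle lengths 6, 3, 2, 1.
The order is lcm(6, 3, 2) = 6.

6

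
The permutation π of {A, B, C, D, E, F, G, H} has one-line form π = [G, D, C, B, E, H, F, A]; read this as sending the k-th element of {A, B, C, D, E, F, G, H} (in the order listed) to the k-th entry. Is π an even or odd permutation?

even

In disjoint-cycle form the cycle lengths are 4, 2, 1, 1.
A cycle is odd iff its length is even; π has 2 even-length cycles, so sgn(π) = (−1)^2 and π is even.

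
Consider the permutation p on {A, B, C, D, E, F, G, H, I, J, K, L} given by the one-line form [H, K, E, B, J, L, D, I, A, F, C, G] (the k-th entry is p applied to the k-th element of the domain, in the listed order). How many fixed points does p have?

0

No element satisfies p(x) = x, so there are 0 fixed points.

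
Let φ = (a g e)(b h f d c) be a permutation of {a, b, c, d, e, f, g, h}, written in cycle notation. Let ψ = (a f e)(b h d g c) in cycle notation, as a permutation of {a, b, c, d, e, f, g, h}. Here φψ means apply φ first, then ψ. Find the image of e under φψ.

f

φ(e) = a, then ψ(a) = f; composing gives (φψ)(e) = f.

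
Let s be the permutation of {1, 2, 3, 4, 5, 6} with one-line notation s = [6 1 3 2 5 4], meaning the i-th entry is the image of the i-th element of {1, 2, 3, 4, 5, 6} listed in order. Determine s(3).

3

3 is element number 3 of the domain, and entry number 3 of the one-line form is 3, so s(3) = 3.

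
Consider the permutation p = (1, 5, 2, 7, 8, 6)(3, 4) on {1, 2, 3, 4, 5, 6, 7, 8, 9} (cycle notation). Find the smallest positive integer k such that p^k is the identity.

The cycle type of p is (6, 2, 1).
Since disjoint cycles commute, ord(p) = lcm(6, 2) = 6.

6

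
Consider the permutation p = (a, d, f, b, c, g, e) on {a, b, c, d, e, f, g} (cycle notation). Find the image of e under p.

e appears in (a, d, f, b, c, g, e); the next entry (wrapping around) is a.

a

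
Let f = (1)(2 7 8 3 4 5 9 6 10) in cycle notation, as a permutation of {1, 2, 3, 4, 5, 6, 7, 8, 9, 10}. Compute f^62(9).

5

9 lies in the 9-cycle (2 7 8 3 4 5 9 6 10).
On a 9-cycle, f^9 is the identity, so f^62 = f^8 there (62 ≡ 8 mod 9).
Advancing 8 steps from 9: 9 → 6 → 10 → 2 → 7 → 8 → 3 → 4 → 5.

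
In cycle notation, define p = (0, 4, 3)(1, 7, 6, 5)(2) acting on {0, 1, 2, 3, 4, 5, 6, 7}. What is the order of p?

12

The disjoint cycles have lengths 4, 3, 1.
The order is lcm(4, 3) = 12.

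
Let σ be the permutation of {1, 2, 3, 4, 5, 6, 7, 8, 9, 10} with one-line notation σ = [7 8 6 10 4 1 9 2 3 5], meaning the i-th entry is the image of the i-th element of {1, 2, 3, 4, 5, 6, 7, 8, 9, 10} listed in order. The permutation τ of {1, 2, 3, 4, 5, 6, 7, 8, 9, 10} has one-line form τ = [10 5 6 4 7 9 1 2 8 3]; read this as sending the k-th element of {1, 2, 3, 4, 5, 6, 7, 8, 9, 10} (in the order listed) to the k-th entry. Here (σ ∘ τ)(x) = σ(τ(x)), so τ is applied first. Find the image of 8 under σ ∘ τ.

8

(σ ∘ τ)(8) = σ(τ(8)). τ(8) = 2, then σ(2) = 8. So (σ ∘ τ)(8) = 8.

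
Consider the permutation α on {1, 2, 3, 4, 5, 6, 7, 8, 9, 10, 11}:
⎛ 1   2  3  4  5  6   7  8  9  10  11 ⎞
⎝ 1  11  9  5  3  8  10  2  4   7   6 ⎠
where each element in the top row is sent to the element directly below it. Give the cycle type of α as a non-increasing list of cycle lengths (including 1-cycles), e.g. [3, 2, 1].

[4, 4, 2, 1]

The disjoint cycles are (1)(2 11 6 8)(3 9 4 5)(7 10), with lengths 4, 4, 2, 1 in non-increasing order.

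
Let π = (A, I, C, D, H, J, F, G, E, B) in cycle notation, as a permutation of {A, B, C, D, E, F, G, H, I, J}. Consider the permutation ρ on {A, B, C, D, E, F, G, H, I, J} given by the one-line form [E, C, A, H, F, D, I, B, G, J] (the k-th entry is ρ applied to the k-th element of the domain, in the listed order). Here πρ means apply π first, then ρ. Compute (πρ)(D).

(πρ)(D) = ρ(π(D)). π(D) = H, then ρ(H) = B. So (πρ)(D) = B.

B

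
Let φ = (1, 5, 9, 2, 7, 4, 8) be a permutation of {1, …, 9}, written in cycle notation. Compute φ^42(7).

7

7 lies in the 7-cycle (1, 5, 9, 2, 7, 4, 8).
Powers repeat with period 7 on this cycle, and 42 mod 7 = 0, so φ^42(7) = φ^0(7).
So φ^42(7) = 7.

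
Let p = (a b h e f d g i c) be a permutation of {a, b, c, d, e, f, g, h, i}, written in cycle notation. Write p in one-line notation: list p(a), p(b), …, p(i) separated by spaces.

Reading each image from the cycles: a↦b, b↦h, c↦a, d↦g, e↦f, f↦d, g↦i, h↦e, i↦c.
So the one-line form is b h a g f d i e c.

b h a g f d i e c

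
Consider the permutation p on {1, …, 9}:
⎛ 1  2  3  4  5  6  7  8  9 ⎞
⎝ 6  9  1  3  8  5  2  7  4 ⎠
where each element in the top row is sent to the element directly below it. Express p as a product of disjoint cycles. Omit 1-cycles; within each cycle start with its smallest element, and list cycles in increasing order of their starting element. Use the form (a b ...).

(1 6 5 8 7 2 9 4 3)

Iterating p from 1 gives 1 → 6 → 5 → 8 → 7 → 2 → 9 → 4 → 3 → 1; that is the 9-cycle (1 6 5 8 7 2 9 4 3).
Repeating from the next unused element and collecting all non-trivial cycles gives (1 6 5 8 7 2 9 4 3).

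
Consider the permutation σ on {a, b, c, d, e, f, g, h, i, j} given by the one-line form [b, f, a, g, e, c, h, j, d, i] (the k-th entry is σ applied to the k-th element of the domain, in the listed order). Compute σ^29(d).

Tracing d → g → … returns to d after 5 steps, so d lies in a 5-cycle (d, g, h, j, i).
Since the cycle has length 5, σ^29 acts on it the same as σ^4 (29 mod 5 = 4).
Stepping 4 places around the cycle: d → g → h → j → i.

i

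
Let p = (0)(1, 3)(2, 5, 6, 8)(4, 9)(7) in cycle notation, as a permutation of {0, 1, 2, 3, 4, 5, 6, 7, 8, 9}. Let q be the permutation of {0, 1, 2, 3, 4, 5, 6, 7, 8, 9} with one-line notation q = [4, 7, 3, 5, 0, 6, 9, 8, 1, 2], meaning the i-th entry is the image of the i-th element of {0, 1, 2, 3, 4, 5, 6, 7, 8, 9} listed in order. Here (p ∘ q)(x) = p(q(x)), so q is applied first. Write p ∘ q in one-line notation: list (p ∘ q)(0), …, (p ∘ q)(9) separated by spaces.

9 7 1 6 0 8 4 2 3 5

For each element, apply q then p: 0 → 4 → 9; 1 → 7 → 7; 2 → 3 → 1; 3 → 5 → 6; 4 → 0 → 0; 5 → 6 → 8; 6 → 9 → 4; 7 → 8 → 2; 8 → 1 → 3; 9 → 2 → 5.
Collecting the images, p ∘ q = [9 7 1 6 0 8 4 2 3 5].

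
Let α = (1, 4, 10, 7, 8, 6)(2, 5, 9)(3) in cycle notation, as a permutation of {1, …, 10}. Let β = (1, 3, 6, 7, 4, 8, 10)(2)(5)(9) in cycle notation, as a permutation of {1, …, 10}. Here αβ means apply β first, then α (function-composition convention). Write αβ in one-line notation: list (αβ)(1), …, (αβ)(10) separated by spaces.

3 5 1 6 9 8 10 7 2 4

(αβ)(x) = α(β(x)). Computing each image: α(β(1)) = α(3) = 3, α(β(2)) = α(2) = 5, α(β(3)) = α(6) = 1, α(β(4)) = α(8) = 6, α(β(5)) = α(5) = 9, α(β(6)) = α(7) = 8, α(β(7)) = α(4) = 10, α(β(8)) = α(10) = 7, α(β(9)) = α(9) = 2, α(β(10)) = α(1) = 4.
Hence αβ = [3 5 1 6 9 8 10 7 2 4].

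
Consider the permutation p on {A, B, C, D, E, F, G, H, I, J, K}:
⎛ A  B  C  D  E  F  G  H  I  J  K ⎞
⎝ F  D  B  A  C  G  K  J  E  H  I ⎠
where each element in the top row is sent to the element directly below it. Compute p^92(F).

Tracing F → G → … returns to F after 9 steps, so F lies in a 9-cycle (A F G K I E C B D).
Since the cycle has length 9, p^92 acts on it the same as p^2 (92 mod 9 = 2).
Advancing 2 steps from F: F → G → K.

K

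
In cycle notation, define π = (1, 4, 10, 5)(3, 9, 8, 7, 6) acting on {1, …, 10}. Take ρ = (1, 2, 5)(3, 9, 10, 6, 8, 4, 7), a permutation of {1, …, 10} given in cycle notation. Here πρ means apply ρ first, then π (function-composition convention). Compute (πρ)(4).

6

(πρ)(4) = π(ρ(4)). ρ(4) = 7, then π(7) = 6. So (πρ)(4) = 6.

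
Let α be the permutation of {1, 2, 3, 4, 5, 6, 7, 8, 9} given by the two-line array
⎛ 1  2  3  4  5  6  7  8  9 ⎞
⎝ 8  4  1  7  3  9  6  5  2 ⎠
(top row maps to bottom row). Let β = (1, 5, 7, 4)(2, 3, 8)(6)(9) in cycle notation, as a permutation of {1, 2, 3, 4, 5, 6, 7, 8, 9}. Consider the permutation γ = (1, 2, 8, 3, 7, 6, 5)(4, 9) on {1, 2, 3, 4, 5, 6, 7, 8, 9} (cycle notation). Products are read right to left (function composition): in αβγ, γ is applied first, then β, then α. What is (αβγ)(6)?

Chase 6: γ(6) = 5; β(5) = 7; α(7) = 6. Hence (αβγ)(6) = 6.

6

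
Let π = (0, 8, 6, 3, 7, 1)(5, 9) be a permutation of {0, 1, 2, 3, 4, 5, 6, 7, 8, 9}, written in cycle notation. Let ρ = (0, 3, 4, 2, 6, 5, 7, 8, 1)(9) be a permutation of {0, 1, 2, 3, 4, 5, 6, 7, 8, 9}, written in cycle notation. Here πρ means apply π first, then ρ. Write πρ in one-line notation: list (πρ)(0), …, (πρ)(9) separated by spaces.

1 3 6 8 2 9 4 0 5 7

For each element, apply π then ρ: 0 → 8 → 1; 1 → 0 → 3; 2 → 2 → 6; 3 → 7 → 8; 4 → 4 → 2; 5 → 9 → 9; 6 → 3 → 4; 7 → 1 → 0; 8 → 6 → 5; 9 → 5 → 7.
Collecting the images, πρ = [1 3 6 8 2 9 4 0 5 7].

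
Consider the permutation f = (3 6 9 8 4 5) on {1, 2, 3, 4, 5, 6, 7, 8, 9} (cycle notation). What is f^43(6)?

9

6 lies in the 6-cycle (3 6 9 8 4 5).
Powers repeat with period 6 on this cycle, and 43 mod 6 = 1, so f^43(6) = f^1(6).
Stepping 1 place around the cycle: 6 → 9.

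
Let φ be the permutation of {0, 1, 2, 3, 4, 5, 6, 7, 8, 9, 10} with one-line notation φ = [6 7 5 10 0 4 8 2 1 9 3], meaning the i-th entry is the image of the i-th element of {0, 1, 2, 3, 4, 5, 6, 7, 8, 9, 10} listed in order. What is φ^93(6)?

Tracing 6 → 8 → … returns to 6 after 8 steps, so 6 lies in an 8-cycle (0 6 8 1 7 2 5 4).
Powers repeat with period 8 on this cycle, and 93 mod 8 = 5, so φ^93(6) = φ^5(6).
Stepping 5 places around the cycle: 6 → 8 → 1 → 7 → 2 → 5.

5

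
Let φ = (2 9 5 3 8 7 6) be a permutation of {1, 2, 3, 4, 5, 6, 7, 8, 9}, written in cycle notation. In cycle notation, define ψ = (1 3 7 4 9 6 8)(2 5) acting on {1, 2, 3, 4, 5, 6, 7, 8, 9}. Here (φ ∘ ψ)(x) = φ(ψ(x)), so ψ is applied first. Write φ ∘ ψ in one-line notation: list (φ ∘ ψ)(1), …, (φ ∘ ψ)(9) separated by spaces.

(φ ∘ ψ)(x) = φ(ψ(x)). Computing each image: φ(ψ(1)) = φ(3) = 8, φ(ψ(2)) = φ(5) = 3, φ(ψ(3)) = φ(7) = 6, φ(ψ(4)) = φ(9) = 5, φ(ψ(5)) = φ(2) = 9, φ(ψ(6)) = φ(8) = 7, φ(ψ(7)) = φ(4) = 4, φ(ψ(8)) = φ(1) = 1, φ(ψ(9)) = φ(6) = 2.
Hence φ ∘ ψ = [8 3 6 5 9 7 4 1 2].

8 3 6 5 9 7 4 1 2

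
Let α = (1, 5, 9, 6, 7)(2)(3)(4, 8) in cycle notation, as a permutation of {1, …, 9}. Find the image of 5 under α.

5 appears in (1, 5, 9, 6, 7); the next entry (wrapping around) is 9.

9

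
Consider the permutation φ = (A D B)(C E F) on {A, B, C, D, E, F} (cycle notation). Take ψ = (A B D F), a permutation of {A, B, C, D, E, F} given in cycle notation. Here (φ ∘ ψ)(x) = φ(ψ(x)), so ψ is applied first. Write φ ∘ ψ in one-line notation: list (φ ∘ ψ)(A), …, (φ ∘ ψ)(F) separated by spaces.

(φ ∘ ψ)(x) = φ(ψ(x)). Computing each image: φ(ψ(A)) = φ(B) = A, φ(ψ(B)) = φ(D) = B, φ(ψ(C)) = φ(C) = E, φ(ψ(D)) = φ(F) = C, φ(ψ(E)) = φ(E) = F, φ(ψ(F)) = φ(A) = D.
Hence φ ∘ ψ = [A B E C F D].

A B E C F D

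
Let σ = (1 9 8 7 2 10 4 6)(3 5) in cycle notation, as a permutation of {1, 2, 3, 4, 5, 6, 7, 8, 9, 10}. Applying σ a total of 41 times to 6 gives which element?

6 lies in the 8-cycle (1 9 8 7 2 10 4 6).
Powers repeat with period 8 on this cycle, and 41 mod 8 = 1, so σ^41(6) = σ^1(6).
Stepping 1 place around the cycle: 6 → 1.

1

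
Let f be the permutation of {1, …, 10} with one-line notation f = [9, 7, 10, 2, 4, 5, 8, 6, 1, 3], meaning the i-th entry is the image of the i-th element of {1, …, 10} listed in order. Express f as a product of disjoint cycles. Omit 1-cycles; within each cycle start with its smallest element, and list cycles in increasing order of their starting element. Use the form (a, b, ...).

Start at 1 and follow images: 1 → 9 → 1, giving the cycle (1, 9).
Continuing from each remaining unvisited element yields (1, 9)(2, 7, 8, 6, 5, 4)(3, 10).

(1, 9)(2, 7, 8, 6, 5, 4)(3, 10)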